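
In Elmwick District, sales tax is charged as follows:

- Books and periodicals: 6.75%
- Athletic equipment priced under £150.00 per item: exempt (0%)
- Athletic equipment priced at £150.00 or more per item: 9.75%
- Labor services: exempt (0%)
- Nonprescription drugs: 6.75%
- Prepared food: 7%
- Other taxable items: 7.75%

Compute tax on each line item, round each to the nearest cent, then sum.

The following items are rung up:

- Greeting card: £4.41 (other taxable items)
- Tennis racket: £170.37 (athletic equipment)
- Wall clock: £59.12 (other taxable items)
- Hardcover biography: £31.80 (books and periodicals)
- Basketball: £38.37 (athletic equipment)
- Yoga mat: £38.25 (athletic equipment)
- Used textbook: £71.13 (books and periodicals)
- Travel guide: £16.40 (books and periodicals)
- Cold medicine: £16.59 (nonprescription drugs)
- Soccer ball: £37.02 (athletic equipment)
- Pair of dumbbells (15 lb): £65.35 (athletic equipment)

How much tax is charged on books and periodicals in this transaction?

Hardcover biography £31.80: books and periodicals → 6.75% → £2.15
Used textbook £71.13: books and periodicals → 6.75% → £4.80
Travel guide £16.40: books and periodicals → 6.75% → £1.11
Tax on books and periodicals = £2.15 + £4.80 + £1.11 = £8.06

£8.06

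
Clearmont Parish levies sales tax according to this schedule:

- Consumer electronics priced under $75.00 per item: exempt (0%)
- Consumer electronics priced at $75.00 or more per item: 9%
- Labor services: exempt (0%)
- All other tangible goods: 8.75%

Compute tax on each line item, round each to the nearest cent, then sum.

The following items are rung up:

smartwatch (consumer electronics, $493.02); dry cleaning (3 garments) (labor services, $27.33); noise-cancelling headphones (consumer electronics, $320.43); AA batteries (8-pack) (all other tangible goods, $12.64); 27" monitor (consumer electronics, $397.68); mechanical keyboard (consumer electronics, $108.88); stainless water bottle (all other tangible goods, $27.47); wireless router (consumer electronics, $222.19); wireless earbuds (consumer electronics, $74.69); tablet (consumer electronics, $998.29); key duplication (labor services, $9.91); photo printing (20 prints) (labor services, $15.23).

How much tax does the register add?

$232.16

Smartwatch $493.02: consumer electronics, $75.00 or more → 9% → $44.37
Dry cleaning (3 garments) $27.33: labor services → 0% → $0.00
Noise-cancelling headphones $320.43: consumer electronics, $75.00 or more → 9% → $28.84
AA batteries (8-pack) $12.64: all other tangible goods → 8.75% → $1.11
27" monitor $397.68: consumer electronics, $75.00 or more → 9% → $35.79
Mechanical keyboard $108.88: consumer electronics, $75.00 or more → 9% → $9.80
Stainless water bottle $27.47: all other tangible goods → 8.75% → $2.40
Wireless router $222.19: consumer electronics, $75.00 or more → 9% → $20.00
Wireless earbuds $74.69: consumer electronics, under $75.00 → 0% → $0.00
Tablet $998.29: consumer electronics, $75.00 or more → 9% → $89.85
Key duplication $9.91: labor services → 0% → $0.00
Photo printing (20 prints) $15.23: labor services → 0% → $0.00
Total tax = $44.37 + $28.84 + $1.11 + $35.79 + $9.80 + $2.40 + $20.00 + $89.85 = $232.16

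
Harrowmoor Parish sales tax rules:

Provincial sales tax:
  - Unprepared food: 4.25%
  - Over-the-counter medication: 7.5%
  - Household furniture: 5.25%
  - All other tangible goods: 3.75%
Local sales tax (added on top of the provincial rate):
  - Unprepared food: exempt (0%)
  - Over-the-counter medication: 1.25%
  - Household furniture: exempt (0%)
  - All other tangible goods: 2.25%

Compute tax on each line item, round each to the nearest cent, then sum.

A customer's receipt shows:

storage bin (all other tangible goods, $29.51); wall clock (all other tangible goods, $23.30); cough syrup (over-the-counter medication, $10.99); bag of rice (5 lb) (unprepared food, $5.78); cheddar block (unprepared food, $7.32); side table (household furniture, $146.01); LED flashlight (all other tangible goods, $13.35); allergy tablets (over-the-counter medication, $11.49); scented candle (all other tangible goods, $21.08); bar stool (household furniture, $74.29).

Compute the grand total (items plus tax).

Storage bin $29.51: all other tangible goods → 3.75% + 2.25% local = 6% → $1.77
Wall clock $23.30: all other tangible goods → 3.75% + 2.25% local = 6% → $1.40
Cough syrup $10.99: over-the-counter medication → 7.5% + 1.25% local = 8.75% → $0.96
Bag of rice (5 lb) $5.78: unprepared food → 4.25% + 0% local = 4.25% → $0.25
Cheddar block $7.32: unprepared food → 4.25% + 0% local = 4.25% → $0.31
Side table $146.01: household furniture → 5.25% + 0% local = 5.25% → $7.67
LED flashlight $13.35: all other tangible goods → 3.75% + 2.25% local = 6% → $0.80
Allergy tablets $11.49: over-the-counter medication → 7.5% + 1.25% local = 8.75% → $1.01
Scented candle $21.08: all other tangible goods → 3.75% + 2.25% local = 6% → $1.26
Bar stool $74.29: household furniture → 5.25% + 0% local = 5.25% → $3.90
Subtotal = $343.12; tax = $19.33; total due = $362.45

$362.45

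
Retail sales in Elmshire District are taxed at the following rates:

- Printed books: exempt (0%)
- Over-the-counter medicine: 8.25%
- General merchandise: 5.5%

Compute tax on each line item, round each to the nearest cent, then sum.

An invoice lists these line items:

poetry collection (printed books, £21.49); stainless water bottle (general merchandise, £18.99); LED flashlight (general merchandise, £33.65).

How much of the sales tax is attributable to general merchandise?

£2.89

Stainless water bottle £18.99: general merchandise → 5.5% → £1.04
LED flashlight £33.65: general merchandise → 5.5% → £1.85
Tax on general merchandise = £1.04 + £1.85 = £2.89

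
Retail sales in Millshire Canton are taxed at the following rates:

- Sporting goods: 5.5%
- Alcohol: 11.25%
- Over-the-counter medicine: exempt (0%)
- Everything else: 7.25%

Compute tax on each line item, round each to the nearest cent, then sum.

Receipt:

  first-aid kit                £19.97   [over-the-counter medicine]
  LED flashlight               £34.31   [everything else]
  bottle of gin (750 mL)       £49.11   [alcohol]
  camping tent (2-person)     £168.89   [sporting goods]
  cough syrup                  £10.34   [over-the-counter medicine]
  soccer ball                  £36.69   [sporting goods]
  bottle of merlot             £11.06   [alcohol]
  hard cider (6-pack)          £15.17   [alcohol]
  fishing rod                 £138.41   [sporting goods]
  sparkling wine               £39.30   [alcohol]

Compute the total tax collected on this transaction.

£34.30

First-aid kit £19.97: over-the-counter medicine → 0% → £0.00
LED flashlight £34.31: everything else → 7.25% → £2.49
Bottle of gin (750 mL) £49.11: alcohol → 11.25% → £5.52
Camping tent (2-person) £168.89: sporting goods → 5.5% → £9.29
Cough syrup £10.34: over-the-counter medicine → 0% → £0.00
Soccer ball £36.69: sporting goods → 5.5% → £2.02
Bottle of merlot £11.06: alcohol → 11.25% → £1.24
Hard cider (6-pack) £15.17: alcohol → 11.25% → £1.71
Fishing rod £138.41: sporting goods → 5.5% → £7.61
Sparkling wine £39.30: alcohol → 11.25% → £4.42
Total tax = £2.49 + £5.52 + £9.29 + £2.02 + £1.24 + £1.71 + £7.61 + £4.42 = £34.30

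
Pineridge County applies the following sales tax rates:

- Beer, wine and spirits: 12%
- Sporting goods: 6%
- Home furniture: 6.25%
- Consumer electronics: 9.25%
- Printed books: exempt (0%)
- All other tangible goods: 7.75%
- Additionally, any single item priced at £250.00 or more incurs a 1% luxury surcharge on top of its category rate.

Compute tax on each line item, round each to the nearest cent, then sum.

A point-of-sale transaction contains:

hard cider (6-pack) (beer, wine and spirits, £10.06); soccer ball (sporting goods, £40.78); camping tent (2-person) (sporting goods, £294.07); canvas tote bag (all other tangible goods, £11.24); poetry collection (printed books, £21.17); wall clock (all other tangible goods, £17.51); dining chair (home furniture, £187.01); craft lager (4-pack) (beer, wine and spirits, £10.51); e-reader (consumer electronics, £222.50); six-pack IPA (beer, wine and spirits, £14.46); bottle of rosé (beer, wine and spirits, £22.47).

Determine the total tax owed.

£64.44

Hard cider (6-pack) £10.06: beer, wine and spirits → 12% → £1.21
Soccer ball £40.78: sporting goods → 6% → £2.45
Camping tent (2-person) £294.07: sporting goods → 6% + 1% surcharge = 7% → £20.58
Canvas tote bag £11.24: all other tangible goods → 7.75% → £0.87
Poetry collection £21.17: printed books → 0% → £0.00
Wall clock £17.51: all other tangible goods → 7.75% → £1.36
Dining chair £187.01: home furniture → 6.25% → £11.69
Craft lager (4-pack) £10.51: beer, wine and spirits → 12% → £1.26
E-reader £222.50: consumer electronics → 9.25% → £20.58
Six-pack IPA £14.46: beer, wine and spirits → 12% → £1.74
Bottle of rosé £22.47: beer, wine and spirits → 12% → £2.70
Total tax = £1.21 + £2.45 + £20.58 + £0.87 + £1.36 + £11.69 + £1.26 + £20.58 + £1.74 + £2.70 = £64.44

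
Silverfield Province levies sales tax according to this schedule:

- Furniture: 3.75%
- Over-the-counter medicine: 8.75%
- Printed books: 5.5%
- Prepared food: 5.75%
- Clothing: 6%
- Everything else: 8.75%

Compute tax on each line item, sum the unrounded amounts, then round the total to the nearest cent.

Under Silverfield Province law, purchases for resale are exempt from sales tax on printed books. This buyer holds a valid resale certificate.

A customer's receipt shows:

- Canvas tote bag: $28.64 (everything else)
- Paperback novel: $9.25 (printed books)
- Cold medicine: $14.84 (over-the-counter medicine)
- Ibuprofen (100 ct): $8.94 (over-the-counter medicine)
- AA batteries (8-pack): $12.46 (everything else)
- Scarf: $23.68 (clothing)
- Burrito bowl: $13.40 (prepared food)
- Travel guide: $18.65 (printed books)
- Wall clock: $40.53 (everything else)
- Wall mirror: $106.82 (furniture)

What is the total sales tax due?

Canvas tote bag $28.64: everything else → 8.75% → $2.506
Paperback novel $9.25: printed books, buyer-exempt → 0% → $0.00
Cold medicine $14.84: over-the-counter medicine → 8.75% → $1.2985
Ibuprofen (100 ct) $8.94: over-the-counter medicine → 8.75% → $0.78225
AA batteries (8-pack) $12.46: everything else → 8.75% → $1.09025
Scarf $23.68: clothing → 6% → $1.4208
Burrito bowl $13.40: prepared food → 5.75% → $0.7705
Travel guide $18.65: printed books, buyer-exempt → 0% → $0.00
Wall clock $40.53: everything else → 8.75% → $3.546375
Wall mirror $106.82: furniture → 3.75% → $4.00575
Unrounded tax sum = $15.420425 → $15.42

$15.42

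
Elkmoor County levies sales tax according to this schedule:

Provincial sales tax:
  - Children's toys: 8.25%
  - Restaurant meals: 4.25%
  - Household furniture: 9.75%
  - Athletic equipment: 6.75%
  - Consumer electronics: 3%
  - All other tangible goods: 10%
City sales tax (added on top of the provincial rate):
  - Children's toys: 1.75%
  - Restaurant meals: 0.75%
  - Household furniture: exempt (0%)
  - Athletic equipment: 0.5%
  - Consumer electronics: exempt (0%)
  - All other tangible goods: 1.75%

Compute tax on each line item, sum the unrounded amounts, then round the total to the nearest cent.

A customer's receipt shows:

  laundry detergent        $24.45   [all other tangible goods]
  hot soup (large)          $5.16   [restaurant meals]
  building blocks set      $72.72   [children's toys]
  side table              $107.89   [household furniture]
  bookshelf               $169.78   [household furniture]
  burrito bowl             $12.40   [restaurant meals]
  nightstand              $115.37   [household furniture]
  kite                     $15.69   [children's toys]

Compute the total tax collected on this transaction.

Laundry detergent $24.45: all other tangible goods → 10% + 1.75% city = 11.75% → $2.872875
Hot soup (large) $5.16: restaurant meals → 4.25% + 0.75% city = 5% → $0.258
Building blocks set $72.72: children's toys → 8.25% + 1.75% city = 10% → $7.272
Side table $107.89: household furniture → 9.75% + 0% city = 9.75% → $10.519275
Bookshelf $169.78: household furniture → 9.75% + 0% city = 9.75% → $16.55355
Burrito bowl $12.40: restaurant meals → 4.25% + 0.75% city = 5% → $0.62
Nightstand $115.37: household furniture → 9.75% + 0% city = 9.75% → $11.248575
Kite $15.69: children's toys → 8.25% + 1.75% city = 10% → $1.569
Unrounded tax sum = $50.913275 → $50.91

$50.91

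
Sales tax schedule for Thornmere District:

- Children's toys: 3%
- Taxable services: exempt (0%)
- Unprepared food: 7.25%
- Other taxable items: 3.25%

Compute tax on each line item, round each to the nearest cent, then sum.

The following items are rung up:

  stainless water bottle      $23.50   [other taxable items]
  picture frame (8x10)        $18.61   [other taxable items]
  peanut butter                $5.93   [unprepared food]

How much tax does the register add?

Stainless water bottle $23.50: other taxable items → 3.25% → $0.76
Picture frame (8x10) $18.61: other taxable items → 3.25% → $0.60
Peanut butter $5.93: unprepared food → 7.25% → $0.43
Total tax = $0.76 + $0.60 + $0.43 = $1.79

$1.79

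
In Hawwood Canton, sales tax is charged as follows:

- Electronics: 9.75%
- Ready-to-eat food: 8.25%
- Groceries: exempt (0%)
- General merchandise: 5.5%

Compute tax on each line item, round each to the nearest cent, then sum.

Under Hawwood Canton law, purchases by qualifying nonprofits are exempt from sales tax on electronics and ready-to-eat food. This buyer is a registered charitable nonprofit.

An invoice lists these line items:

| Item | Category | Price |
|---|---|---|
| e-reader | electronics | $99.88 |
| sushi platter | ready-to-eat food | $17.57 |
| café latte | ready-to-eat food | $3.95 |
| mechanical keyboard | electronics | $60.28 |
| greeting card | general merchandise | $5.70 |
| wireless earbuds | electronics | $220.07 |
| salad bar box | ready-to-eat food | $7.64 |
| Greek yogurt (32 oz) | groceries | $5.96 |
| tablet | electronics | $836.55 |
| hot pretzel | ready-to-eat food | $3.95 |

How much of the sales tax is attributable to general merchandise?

$0.31

Greeting card $5.70: general merchandise → 5.5% → $0.31
Tax on general merchandise = $0.31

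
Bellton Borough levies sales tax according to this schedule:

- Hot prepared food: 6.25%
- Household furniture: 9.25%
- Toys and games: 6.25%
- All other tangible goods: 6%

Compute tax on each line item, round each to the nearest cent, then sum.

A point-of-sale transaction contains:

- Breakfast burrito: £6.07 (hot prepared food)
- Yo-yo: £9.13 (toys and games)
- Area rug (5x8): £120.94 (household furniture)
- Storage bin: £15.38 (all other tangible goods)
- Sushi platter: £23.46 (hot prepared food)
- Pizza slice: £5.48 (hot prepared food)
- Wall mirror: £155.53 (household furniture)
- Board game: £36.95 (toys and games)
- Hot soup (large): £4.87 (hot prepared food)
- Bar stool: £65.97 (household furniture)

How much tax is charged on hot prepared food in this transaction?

£2.49

Breakfast burrito £6.07: hot prepared food → 6.25% → £0.38
Sushi platter £23.46: hot prepared food → 6.25% → £1.47
Pizza slice £5.48: hot prepared food → 6.25% → £0.34
Hot soup (large) £4.87: hot prepared food → 6.25% → £0.30
Tax on hot prepared food = £0.38 + £1.47 + £0.34 + £0.30 = £2.49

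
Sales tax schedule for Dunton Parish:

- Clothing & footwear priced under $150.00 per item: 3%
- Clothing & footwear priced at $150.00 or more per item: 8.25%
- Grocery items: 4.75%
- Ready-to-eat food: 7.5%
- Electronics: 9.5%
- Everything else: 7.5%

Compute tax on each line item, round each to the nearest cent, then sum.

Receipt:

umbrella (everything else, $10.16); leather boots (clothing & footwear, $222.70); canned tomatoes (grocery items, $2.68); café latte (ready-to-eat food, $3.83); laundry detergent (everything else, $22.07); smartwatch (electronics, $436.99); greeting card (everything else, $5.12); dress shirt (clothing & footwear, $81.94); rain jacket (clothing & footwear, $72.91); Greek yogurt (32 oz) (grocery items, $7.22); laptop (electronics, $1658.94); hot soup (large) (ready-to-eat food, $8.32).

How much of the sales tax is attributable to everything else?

Umbrella $10.16: everything else → 7.5% → $0.76
Laundry detergent $22.07: everything else → 7.5% → $1.66
Greeting card $5.12: everything else → 7.5% → $0.38
Tax on everything else = $0.76 + $1.66 + $0.38 = $2.80

$2.80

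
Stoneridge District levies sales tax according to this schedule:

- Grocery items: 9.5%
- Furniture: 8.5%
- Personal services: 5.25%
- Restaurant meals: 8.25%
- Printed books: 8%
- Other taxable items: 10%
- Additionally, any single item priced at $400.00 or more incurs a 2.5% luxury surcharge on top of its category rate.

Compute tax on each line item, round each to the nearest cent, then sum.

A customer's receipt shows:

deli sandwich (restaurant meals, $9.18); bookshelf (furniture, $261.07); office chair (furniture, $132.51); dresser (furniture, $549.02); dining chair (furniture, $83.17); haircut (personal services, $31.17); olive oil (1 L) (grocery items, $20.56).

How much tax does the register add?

$105.26

Deli sandwich $9.18: restaurant meals → 8.25% → $0.76
Bookshelf $261.07: furniture → 8.5% → $22.19
Office chair $132.51: furniture → 8.5% → $11.26
Dresser $549.02: furniture → 8.5% + 2.5% surcharge = 11% → $60.39
Dining chair $83.17: furniture → 8.5% → $7.07
Haircut $31.17: personal services → 5.25% → $1.64
Olive oil (1 L) $20.56: grocery items → 9.5% → $1.95
Total tax = $0.76 + $22.19 + $11.26 + $60.39 + $7.07 + $1.64 + $1.95 = $105.26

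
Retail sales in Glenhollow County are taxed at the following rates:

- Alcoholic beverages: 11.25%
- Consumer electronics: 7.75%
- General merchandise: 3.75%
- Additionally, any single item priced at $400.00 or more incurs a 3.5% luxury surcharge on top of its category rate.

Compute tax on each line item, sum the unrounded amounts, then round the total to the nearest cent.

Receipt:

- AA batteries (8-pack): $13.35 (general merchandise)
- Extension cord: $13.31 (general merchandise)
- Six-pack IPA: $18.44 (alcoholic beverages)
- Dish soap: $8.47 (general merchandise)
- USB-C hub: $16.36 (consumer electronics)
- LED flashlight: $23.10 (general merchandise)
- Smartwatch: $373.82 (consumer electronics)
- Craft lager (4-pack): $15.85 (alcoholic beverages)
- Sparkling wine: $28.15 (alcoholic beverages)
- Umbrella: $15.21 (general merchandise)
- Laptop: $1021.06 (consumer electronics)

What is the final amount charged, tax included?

AA batteries (8-pack) $13.35: general merchandise → 3.75% → $0.500625
Extension cord $13.31: general merchandise → 3.75% → $0.499125
Six-pack IPA $18.44: alcoholic beverages → 11.25% → $2.0745
Dish soap $8.47: general merchandise → 3.75% → $0.317625
USB-C hub $16.36: consumer electronics → 7.75% → $1.2679
LED flashlight $23.10: general merchandise → 3.75% → $0.86625
Smartwatch $373.82: consumer electronics → 7.75% → $28.97105
Craft lager (4-pack) $15.85: alcoholic beverages → 11.25% → $1.783125
Sparkling wine $28.15: alcoholic beverages → 11.25% → $3.166875
Umbrella $15.21: general merchandise → 3.75% → $0.570375
Laptop $1021.06: consumer electronics → 7.75% + 3.5% surcharge = 11.25% → $114.86925
Subtotal = $1547.12; unrounded tax = $154.8867 → $154.89; total due = $1702.01

$1702.01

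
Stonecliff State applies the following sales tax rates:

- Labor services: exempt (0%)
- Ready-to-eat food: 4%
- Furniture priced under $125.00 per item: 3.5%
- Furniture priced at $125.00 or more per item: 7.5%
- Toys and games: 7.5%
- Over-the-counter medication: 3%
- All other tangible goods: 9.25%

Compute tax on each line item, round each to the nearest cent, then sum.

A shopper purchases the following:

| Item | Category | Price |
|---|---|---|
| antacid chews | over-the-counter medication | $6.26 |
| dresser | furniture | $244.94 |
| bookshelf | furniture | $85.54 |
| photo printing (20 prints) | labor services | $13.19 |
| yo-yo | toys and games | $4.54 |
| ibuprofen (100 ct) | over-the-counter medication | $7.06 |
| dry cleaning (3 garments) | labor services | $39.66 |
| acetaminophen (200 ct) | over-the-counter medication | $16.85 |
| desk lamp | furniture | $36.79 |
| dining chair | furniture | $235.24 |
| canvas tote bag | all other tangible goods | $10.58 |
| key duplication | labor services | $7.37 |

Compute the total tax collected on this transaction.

Antacid chews $6.26: over-the-counter medication → 3% → $0.19
Dresser $244.94: furniture, $125.00 or more → 7.5% → $18.37
Bookshelf $85.54: furniture, under $125.00 → 3.5% → $2.99
Photo printing (20 prints) $13.19: labor services → 0% → $0.00
Yo-yo $4.54: toys and games → 7.5% → $0.34
Ibuprofen (100 ct) $7.06: over-the-counter medication → 3% → $0.21
Dry cleaning (3 garments) $39.66: labor services → 0% → $0.00
Acetaminophen (200 ct) $16.85: over-the-counter medication → 3% → $0.51
Desk lamp $36.79: furniture, under $125.00 → 3.5% → $1.29
Dining chair $235.24: furniture, $125.00 or more → 7.5% → $17.64
Canvas tote bag $10.58: all other tangible goods → 9.25% → $0.98
Key duplication $7.37: labor services → 0% → $0.00
Total tax = $0.19 + $18.37 + $2.99 + $0.34 + $0.21 + $0.51 + $1.29 + $17.64 + $0.98 = $42.52

$42.52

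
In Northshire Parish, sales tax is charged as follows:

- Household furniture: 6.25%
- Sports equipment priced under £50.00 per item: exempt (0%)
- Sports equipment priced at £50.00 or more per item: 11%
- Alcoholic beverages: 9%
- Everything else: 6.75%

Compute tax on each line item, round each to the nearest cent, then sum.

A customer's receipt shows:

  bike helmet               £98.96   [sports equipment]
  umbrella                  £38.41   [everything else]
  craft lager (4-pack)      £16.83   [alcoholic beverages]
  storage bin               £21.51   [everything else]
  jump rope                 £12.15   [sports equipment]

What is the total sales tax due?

Bike helmet £98.96: sports equipment, £50.00 or more → 11% → £10.89
Umbrella £38.41: everything else → 6.75% → £2.59
Craft lager (4-pack) £16.83: alcoholic beverages → 9% → £1.51
Storage bin £21.51: everything else → 6.75% → £1.45
Jump rope £12.15: sports equipment, under £50.00 → 0% → £0.00
Total tax = £10.89 + £2.59 + £1.51 + £1.45 = £16.44

£16.44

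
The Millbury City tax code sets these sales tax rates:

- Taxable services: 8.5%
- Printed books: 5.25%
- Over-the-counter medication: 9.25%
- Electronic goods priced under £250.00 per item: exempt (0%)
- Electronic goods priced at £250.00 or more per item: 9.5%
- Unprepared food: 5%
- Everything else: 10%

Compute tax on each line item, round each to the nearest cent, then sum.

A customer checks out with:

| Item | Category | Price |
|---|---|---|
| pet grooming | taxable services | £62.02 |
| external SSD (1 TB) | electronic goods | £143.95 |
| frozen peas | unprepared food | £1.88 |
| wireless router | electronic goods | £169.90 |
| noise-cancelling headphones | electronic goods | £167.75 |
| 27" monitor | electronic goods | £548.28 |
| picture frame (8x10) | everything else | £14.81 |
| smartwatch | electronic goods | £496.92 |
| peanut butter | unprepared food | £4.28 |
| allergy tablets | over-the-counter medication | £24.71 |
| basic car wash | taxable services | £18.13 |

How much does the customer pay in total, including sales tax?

£1762.81

Pet grooming £62.02: taxable services → 8.5% → £5.27
External SSD (1 TB) £143.95: electronic goods, under £250.00 → 0% → £0.00
Frozen peas £1.88: unprepared food → 5% → £0.09
Wireless router £169.90: electronic goods, under £250.00 → 0% → £0.00
Noise-cancelling headphones £167.75: electronic goods, under £250.00 → 0% → £0.00
27" monitor £548.28: electronic goods, £250.00 or more → 9.5% → £52.09
Picture frame (8x10) £14.81: everything else → 10% → £1.48
Smartwatch £496.92: electronic goods, £250.00 or more → 9.5% → £47.21
Peanut butter £4.28: unprepared food → 5% → £0.21
Allergy tablets £24.71: over-the-counter medication → 9.25% → £2.29
Basic car wash £18.13: taxable services → 8.5% → £1.54
Subtotal = £1652.63; tax = £110.18; total due = £1762.81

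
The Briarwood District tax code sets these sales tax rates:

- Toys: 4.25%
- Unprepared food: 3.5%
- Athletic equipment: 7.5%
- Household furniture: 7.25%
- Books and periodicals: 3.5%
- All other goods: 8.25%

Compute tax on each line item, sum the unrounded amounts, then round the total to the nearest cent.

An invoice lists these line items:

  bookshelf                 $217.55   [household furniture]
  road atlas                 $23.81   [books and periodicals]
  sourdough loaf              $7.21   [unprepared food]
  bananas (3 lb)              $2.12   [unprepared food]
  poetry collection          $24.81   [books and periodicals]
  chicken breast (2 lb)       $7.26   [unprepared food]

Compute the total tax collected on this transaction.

$18.05

Bookshelf $217.55: household furniture → 7.25% → $15.772375
Road atlas $23.81: books and periodicals → 3.5% → $0.83335
Sourdough loaf $7.21: unprepared food → 3.5% → $0.25235
Bananas (3 lb) $2.12: unprepared food → 3.5% → $0.0742
Poetry collection $24.81: books and periodicals → 3.5% → $0.86835
Chicken breast (2 lb) $7.26: unprepared food → 3.5% → $0.2541
Unrounded tax sum = $18.054725 → $18.05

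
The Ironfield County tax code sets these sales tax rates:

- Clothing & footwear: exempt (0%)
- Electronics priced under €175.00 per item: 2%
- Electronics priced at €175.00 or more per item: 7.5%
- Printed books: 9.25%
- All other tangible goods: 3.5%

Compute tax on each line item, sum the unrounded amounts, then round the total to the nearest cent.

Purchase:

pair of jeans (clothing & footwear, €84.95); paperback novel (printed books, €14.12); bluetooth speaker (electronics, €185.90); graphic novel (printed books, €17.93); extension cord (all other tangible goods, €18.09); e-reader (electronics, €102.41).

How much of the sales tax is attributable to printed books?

€2.96

Paperback novel €14.12: printed books → 9.25% → €1.3061
Graphic novel €17.93: printed books → 9.25% → €1.658525
Tax on printed books: unrounded sum = €2.964625 → €2.96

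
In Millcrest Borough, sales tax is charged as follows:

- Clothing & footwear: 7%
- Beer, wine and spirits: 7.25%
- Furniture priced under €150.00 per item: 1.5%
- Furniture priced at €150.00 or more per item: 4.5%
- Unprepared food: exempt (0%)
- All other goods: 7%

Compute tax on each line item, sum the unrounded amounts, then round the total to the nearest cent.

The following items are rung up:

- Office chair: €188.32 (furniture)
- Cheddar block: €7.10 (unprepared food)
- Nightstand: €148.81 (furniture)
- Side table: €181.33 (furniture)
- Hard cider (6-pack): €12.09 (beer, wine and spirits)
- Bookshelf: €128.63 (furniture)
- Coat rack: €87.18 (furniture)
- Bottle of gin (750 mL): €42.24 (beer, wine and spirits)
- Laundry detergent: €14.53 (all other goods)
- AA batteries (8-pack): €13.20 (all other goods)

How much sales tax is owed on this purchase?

Office chair €188.32: furniture, €150.00 or more → 4.5% → €8.4744
Cheddar block €7.10: unprepared food → 0% → €0.00
Nightstand €148.81: furniture, under €150.00 → 1.5% → €2.23215
Side table €181.33: furniture, €150.00 or more → 4.5% → €8.15985
Hard cider (6-pack) €12.09: beer, wine and spirits → 7.25% → €0.876525
Bookshelf €128.63: furniture, under €150.00 → 1.5% → €1.92945
Coat rack €87.18: furniture, under €150.00 → 1.5% → €1.3077
Bottle of gin (750 mL) €42.24: beer, wine and spirits → 7.25% → €3.0624
Laundry detergent €14.53: all other goods → 7% → €1.0171
AA batteries (8-pack) €13.20: all other goods → 7% → €0.924
Unrounded tax sum = €27.983575 → €27.98

€27.98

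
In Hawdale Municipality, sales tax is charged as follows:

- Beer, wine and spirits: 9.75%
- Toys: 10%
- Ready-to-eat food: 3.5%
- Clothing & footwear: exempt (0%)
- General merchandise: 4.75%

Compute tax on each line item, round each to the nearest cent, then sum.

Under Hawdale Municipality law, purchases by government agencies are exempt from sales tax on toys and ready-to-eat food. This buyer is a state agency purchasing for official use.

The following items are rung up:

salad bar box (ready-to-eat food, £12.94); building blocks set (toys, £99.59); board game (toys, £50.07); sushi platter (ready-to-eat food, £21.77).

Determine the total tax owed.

Salad bar box £12.94: ready-to-eat food, buyer-exempt → 0% → £0.00
Building blocks set £99.59: toys, buyer-exempt → 0% → £0.00
Board game £50.07: toys, buyer-exempt → 0% → £0.00
Sushi platter £21.77: ready-to-eat food, buyer-exempt → 0% → £0.00
Total tax = £0.00

£0.00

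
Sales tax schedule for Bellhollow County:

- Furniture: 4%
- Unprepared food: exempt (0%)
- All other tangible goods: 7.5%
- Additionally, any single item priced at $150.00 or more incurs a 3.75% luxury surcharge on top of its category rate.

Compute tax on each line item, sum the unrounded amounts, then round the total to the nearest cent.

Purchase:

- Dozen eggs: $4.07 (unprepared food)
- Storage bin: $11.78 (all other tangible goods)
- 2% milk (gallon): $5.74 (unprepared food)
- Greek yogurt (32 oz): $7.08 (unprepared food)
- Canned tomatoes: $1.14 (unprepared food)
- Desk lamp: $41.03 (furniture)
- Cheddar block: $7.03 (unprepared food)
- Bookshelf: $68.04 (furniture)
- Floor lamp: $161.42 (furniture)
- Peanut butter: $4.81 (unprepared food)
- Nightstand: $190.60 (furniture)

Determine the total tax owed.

Dozen eggs $4.07: unprepared food → 0% → $0.00
Storage bin $11.78: all other tangible goods → 7.5% → $0.8835
2% milk (gallon) $5.74: unprepared food → 0% → $0.00
Greek yogurt (32 oz) $7.08: unprepared food → 0% → $0.00
Canned tomatoes $1.14: unprepared food → 0% → $0.00
Desk lamp $41.03: furniture → 4% → $1.6412
Cheddar block $7.03: unprepared food → 0% → $0.00
Bookshelf $68.04: furniture → 4% → $2.7216
Floor lamp $161.42: furniture → 4% + 3.75% surcharge = 7.75% → $12.51005
Peanut butter $4.81: unprepared food → 0% → $0.00
Nightstand $190.60: furniture → 4% + 3.75% surcharge = 7.75% → $14.7715
Unrounded tax sum = $32.52785 → $32.53

$32.53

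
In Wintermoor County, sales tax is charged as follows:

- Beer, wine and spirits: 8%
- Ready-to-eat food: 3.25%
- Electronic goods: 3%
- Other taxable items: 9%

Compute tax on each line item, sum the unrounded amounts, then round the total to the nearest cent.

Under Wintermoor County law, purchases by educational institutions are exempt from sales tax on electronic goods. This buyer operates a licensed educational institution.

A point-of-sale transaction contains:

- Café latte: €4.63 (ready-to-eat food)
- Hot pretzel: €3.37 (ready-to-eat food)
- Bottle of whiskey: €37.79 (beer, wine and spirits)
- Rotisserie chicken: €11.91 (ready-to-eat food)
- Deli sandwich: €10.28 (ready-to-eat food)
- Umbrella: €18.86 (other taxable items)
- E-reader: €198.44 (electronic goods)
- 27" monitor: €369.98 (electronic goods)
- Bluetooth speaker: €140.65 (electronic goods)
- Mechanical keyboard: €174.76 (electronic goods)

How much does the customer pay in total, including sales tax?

Café latte €4.63: ready-to-eat food → 3.25% → €0.150475
Hot pretzel €3.37: ready-to-eat food → 3.25% → €0.109525
Bottle of whiskey €37.79: beer, wine and spirits → 8% → €3.0232
Rotisserie chicken €11.91: ready-to-eat food → 3.25% → €0.387075
Deli sandwich €10.28: ready-to-eat food → 3.25% → €0.3341
Umbrella €18.86: other taxable items → 9% → €1.6974
E-reader €198.44: electronic goods, buyer-exempt → 0% → €0.00
27" monitor €369.98: electronic goods, buyer-exempt → 0% → €0.00
Bluetooth speaker €140.65: electronic goods, buyer-exempt → 0% → €0.00
Mechanical keyboard €174.76: electronic goods, buyer-exempt → 0% → €0.00
Subtotal = €970.67; unrounded tax = €5.701775 → €5.70; total due = €976.37

€976.37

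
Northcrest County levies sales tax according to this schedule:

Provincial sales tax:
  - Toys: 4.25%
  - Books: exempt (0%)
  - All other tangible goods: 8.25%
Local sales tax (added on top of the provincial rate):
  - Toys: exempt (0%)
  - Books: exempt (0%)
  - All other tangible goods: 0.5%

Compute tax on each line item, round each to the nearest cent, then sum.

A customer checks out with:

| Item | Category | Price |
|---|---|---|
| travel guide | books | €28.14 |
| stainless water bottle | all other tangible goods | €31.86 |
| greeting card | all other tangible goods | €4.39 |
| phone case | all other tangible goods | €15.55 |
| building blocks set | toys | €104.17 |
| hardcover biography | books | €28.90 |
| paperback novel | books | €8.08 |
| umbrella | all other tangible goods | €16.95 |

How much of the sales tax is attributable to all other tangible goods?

Stainless water bottle €31.86: all other tangible goods → 8.25% + 0.5% local = 8.75% → €2.79
Greeting card €4.39: all other tangible goods → 8.25% + 0.5% local = 8.75% → €0.38
Phone case €15.55: all other tangible goods → 8.25% + 0.5% local = 8.75% → €1.36
Umbrella €16.95: all other tangible goods → 8.25% + 0.5% local = 8.75% → €1.48
Tax on all other tangible goods = €2.79 + €0.38 + €1.36 + €1.48 = €6.01

€6.01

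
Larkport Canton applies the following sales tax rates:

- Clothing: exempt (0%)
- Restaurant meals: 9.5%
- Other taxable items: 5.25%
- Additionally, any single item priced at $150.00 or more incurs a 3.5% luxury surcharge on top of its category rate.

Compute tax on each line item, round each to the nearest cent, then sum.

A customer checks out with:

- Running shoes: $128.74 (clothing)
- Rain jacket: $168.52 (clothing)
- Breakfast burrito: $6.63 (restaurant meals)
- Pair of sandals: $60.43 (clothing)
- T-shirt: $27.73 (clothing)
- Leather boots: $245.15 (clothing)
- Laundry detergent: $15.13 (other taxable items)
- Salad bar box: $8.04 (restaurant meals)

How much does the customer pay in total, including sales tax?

$677.03

Running shoes $128.74: clothing → 0% → $0.00
Rain jacket $168.52: clothing → 0% + 3.5% surcharge = 3.5% → $5.90
Breakfast burrito $6.63: restaurant meals → 9.5% → $0.63
Pair of sandals $60.43: clothing → 0% → $0.00
T-shirt $27.73: clothing → 0% → $0.00
Leather boots $245.15: clothing → 0% + 3.5% surcharge = 3.5% → $8.58
Laundry detergent $15.13: other taxable items → 5.25% → $0.79
Salad bar box $8.04: restaurant meals → 9.5% → $0.76
Subtotal = $660.37; tax = $16.66; total due = $677.03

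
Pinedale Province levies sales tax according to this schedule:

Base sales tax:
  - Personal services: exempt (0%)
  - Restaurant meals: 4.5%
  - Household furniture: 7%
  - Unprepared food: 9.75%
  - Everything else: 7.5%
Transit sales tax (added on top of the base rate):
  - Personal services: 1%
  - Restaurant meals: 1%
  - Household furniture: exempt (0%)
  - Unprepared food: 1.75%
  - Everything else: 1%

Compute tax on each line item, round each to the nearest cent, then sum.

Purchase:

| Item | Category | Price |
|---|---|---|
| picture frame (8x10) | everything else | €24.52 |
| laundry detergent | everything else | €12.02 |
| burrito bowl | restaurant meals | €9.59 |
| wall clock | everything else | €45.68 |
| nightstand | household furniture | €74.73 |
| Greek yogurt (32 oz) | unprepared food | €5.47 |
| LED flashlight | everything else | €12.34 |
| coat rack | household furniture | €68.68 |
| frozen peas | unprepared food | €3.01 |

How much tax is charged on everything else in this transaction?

€8.03

Picture frame (8x10) €24.52: everything else → 7.5% + 1% transit = 8.5% → €2.08
Laundry detergent €12.02: everything else → 7.5% + 1% transit = 8.5% → €1.02
Wall clock €45.68: everything else → 7.5% + 1% transit = 8.5% → €3.88
LED flashlight €12.34: everything else → 7.5% + 1% transit = 8.5% → €1.05
Tax on everything else = €2.08 + €1.02 + €3.88 + €1.05 = €8.03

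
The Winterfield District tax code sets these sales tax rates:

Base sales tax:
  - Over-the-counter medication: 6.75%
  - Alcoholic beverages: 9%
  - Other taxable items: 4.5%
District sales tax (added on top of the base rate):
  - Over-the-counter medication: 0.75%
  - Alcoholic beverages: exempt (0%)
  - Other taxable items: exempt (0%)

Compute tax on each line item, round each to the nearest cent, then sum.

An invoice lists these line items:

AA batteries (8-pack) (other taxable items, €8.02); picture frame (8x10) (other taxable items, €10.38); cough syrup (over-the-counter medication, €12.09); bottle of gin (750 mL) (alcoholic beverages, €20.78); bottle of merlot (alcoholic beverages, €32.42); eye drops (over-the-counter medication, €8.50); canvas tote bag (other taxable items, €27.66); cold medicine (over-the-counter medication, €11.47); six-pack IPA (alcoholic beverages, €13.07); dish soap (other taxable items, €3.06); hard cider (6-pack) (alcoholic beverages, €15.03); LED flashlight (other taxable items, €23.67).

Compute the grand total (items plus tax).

AA batteries (8-pack) €8.02: other taxable items → 4.5% + 0% district = 4.5% → €0.36
Picture frame (8x10) €10.38: other taxable items → 4.5% + 0% district = 4.5% → €0.47
Cough syrup €12.09: over-the-counter medication → 6.75% + 0.75% district = 7.5% → €0.91
Bottle of gin (750 mL) €20.78: alcoholic beverages → 9% + 0% district = 9% → €1.87
Bottle of merlot €32.42: alcoholic beverages → 9% + 0% district = 9% → €2.92
Eye drops €8.50: over-the-counter medication → 6.75% + 0.75% district = 7.5% → €0.64
Canvas tote bag €27.66: other taxable items → 4.5% + 0% district = 4.5% → €1.24
Cold medicine €11.47: over-the-counter medication → 6.75% + 0.75% district = 7.5% → €0.86
Six-pack IPA €13.07: alcoholic beverages → 9% + 0% district = 9% → €1.18
Dish soap €3.06: other taxable items → 4.5% + 0% district = 4.5% → €0.14
Hard cider (6-pack) €15.03: alcoholic beverages → 9% + 0% district = 9% → €1.35
LED flashlight €23.67: other taxable items → 4.5% + 0% district = 4.5% → €1.07
Subtotal = €186.15; tax = €13.01; total due = €199.16

€199.16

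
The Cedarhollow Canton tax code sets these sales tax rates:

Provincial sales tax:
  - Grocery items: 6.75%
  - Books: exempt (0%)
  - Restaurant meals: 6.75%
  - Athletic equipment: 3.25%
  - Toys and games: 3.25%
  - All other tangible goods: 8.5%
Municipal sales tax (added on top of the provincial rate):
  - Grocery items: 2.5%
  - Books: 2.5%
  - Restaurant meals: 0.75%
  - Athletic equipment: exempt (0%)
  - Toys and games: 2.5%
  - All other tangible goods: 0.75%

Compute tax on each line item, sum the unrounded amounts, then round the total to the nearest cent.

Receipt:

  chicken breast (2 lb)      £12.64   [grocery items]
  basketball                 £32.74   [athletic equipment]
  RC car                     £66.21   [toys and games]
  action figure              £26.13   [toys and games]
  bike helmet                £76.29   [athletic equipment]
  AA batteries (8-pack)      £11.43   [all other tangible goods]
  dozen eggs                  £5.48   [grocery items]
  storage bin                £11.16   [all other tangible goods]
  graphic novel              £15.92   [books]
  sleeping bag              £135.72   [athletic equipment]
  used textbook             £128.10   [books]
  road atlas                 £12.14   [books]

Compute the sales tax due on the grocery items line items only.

£1.68

Chicken breast (2 lb) £12.64: grocery items → 6.75% + 2.5% municipal = 9.25% → £1.1692
Dozen eggs £5.48: grocery items → 6.75% + 2.5% municipal = 9.25% → £0.5069
Tax on grocery items: unrounded sum = £1.6761 → £1.68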